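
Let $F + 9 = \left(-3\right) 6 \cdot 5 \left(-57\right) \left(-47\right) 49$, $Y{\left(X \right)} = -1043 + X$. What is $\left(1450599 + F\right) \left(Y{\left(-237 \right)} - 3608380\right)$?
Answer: $37409794308000$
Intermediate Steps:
$F = -11814399$ ($F = -9 + \left(-3\right) 6 \cdot 5 \left(-57\right) \left(-47\right) 49 = -9 + \left(-18\right) 5 \cdot 2679 \cdot 49 = -9 - 11814390 = -11814399$)
$\left(1450599 + F\right) \left(Y{\left(-237 \right)} - 3608380\right) = \left(1450599 - 11814399\right) \left(\left(-1043 - 237\right) - 3608380\right) = - 10363800 \left(-1280 - 3608380\right) = \left(-10363800\right) \left(-3609660\right) = 37409794308000$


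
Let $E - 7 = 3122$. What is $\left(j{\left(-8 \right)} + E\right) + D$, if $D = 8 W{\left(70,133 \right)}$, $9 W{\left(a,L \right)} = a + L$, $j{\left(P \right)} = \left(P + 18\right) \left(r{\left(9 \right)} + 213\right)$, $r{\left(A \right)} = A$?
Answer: $\frac{49765}{9} \approx 5529.4$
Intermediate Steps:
$E = 3129$ ($E = 7 + 3122 = 3129$)
$j{\left(P \right)} = 3996 + 222 P$ ($j{\left(P \right)} = \left(P + 18\right) \left(9 + 213\right) = \left(18 + P\right) 222 = 3996 + 222 P$)
$W{\left(a,L \right)} = \frac{L}{9} + \frac{a}{9}$ ($W{\left(a,L \right)} = \frac{a + L}{9} = \frac{L + a}{9} = \frac{L}{9} + \frac{a}{9}$)
$D = \frac{1624}{9}$ ($D = 8 \left(\frac{1}{9} \cdot 133 + \frac{1}{9} \cdot 70\right) = 8 \left(\frac{133}{9} + \frac{70}{9}\right) = 8 \cdot \frac{203}{9} = \frac{1624}{9} \approx 180.44$)
$\left(j{\left(-8 \right)} + E\right) + D = \left(\left(3996 + 222 \left(-8\right)\right) + 3129\right) + \frac{1624}{9} = \left(\left(3996 - 1776\right) + 3129\right) + \frac{1624}{9} = \left(2220 + 3129\right) + \frac{1624}{9} = 5349 + \frac{1624}{9} = \frac{49765}{9}$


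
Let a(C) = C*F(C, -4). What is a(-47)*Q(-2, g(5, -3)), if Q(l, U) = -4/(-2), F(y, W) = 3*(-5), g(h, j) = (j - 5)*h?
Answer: 1410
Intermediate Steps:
g(h, j) = h*(-5 + j) (g(h, j) = (-5 + j)*h = h*(-5 + j))
F(y, W) = -15
Q(l, U) = 2 (Q(l, U) = -4*(-½) = 2)
a(C) = -15*C (a(C) = C*(-15) = -15*C)
a(-47)*Q(-2, g(5, -3)) = -15*(-47)*2 = 705*2 = 1410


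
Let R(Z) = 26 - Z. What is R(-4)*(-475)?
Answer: -14250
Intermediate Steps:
R(-4)*(-475) = (26 - 1*(-4))*(-475) = (26 + 4)*(-475) = 30*(-475) = -14250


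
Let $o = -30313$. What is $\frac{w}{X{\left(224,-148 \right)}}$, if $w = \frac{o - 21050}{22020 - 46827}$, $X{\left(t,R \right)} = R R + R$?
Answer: $\frac{5707}{59966788} \approx 9.5169 \cdot 10^{-5}$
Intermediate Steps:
$X{\left(t,R \right)} = R + R^{2}$ ($X{\left(t,R \right)} = R^{2} + R = R + R^{2}$)
$w = \frac{17121}{8269}$ ($w = \frac{-30313 - 21050}{22020 - 46827} = \frac{-30313 - 21050}{-24807} = \left(-30313 - 21050\right) \left(- \frac{1}{24807}\right) = \left(-51363\right) \left(- \frac{1}{24807}\right) = \frac{17121}{8269} \approx 2.0705$)
$\frac{w}{X{\left(224,-148 \right)}} = \frac{17121}{8269 \left(- 148 \left(1 - 148\right)\right)} = \frac{17121}{8269 \left(\left(-148\right) \left(-147\right)\right)} = \frac{17121}{8269 \cdot 21756} = \frac{17121}{8269} \cdot \frac{1}{21756} = \frac{5707}{59966788}$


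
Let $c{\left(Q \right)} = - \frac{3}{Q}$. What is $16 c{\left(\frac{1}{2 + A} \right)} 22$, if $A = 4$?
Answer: $-6336$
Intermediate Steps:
$16 c{\left(\frac{1}{2 + A} \right)} 22 = 16 \left(- \frac{3}{\frac{1}{2 + 4}}\right) 22 = 16 \left(- \frac{3}{\frac{1}{6}}\right) 22 = 16 \left(- 3 \frac{1}{\frac{1}{6}}\right) 22 = 16 \left(\left(-3\right) 6\right) 22 = 16 \left(-18\right) 22 = \left(-288\right) 22 = -6336$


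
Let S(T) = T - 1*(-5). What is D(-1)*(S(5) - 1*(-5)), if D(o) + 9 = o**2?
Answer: -120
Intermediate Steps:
S(T) = 5 + T (S(T) = T + 5 = 5 + T)
D(o) = -9 + o**2
D(-1)*(S(5) - 1*(-5)) = (-9 + (-1)**2)*((5 + 5) - 1*(-5)) = (-9 + 1)*(10 + 5) = -8*15 = -120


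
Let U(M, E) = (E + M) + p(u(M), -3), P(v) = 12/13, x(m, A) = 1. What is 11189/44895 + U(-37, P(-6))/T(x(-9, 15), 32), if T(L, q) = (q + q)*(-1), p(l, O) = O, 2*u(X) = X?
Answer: 8028977/9338160 ≈ 0.85980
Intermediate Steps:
u(X) = X/2
P(v) = 12/13 (P(v) = 12*(1/13) = 12/13)
T(L, q) = -2*q (T(L, q) = (2*q)*(-1) = -2*q)
U(M, E) = -3 + E + M (U(M, E) = (E + M) - 3 = -3 + E + M)
11189/44895 + U(-37, P(-6))/T(x(-9, 15), 32) = 11189/44895 + (-3 + 12/13 - 37)/((-2*32)) = 11189*(1/44895) - 508/13/(-64) = 11189/44895 - 508/13*(-1/64) = 11189/44895 + 127/208 = 8028977/9338160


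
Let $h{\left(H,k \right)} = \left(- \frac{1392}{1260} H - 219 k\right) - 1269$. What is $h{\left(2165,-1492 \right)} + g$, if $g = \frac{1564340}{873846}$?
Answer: $\frac{22980349927}{71127} \approx 3.2309 \cdot 10^{5}$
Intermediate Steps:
$h{\left(H,k \right)} = -1269 - 219 k - \frac{116 H}{105}$ ($h{\left(H,k \right)} = \left(\left(-1392\right) \frac{1}{1260} H - 219 k\right) - 1269 = \left(- \frac{116 H}{105} - 219 k\right) - 1269 = \left(- 219 k - \frac{116 H}{105}\right) - 1269 = -1269 - 219 k - \frac{116 H}{105}$)
$g = \frac{18190}{10161}$ ($g = 1564340 \cdot \frac{1}{873846} = \frac{18190}{10161} \approx 1.7902$)
$h{\left(2165,-1492 \right)} + g = \left(-1269 - -326748 - \frac{50228}{21}\right) + \frac{18190}{10161} = \left(-1269 + 326748 - \frac{50228}{21}\right) + \frac{18190}{10161} = \frac{6784831}{21} + \frac{18190}{10161} = \frac{22980349927}{71127}$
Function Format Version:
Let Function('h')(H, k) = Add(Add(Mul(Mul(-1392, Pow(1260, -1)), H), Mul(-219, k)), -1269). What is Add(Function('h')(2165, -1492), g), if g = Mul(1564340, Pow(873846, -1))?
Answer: Rational(22980349927, 71127) ≈ 3.2309e+5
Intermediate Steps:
Function('h')(H, k) = Add(-1269, Mul(-219, k), Mul(Rational(-116, 105), H)) (Function('h')(H, k) = Add(Add(Mul(Mul(-1392, Rational(1, 1260)), H), Mul(-219, k)), -1269) = Add(Add(Mul(Rational(-116, 105), H), Mul(-219, k)), -1269) = Add(Add(Mul(-219, k), Mul(Rational(-116, 105), H)), -1269) = Add(-1269, Mul(-219, k), Mul(Rational(-116, 105), H)))
g = Rational(18190, 10161) (g = Mul(1564340, Rational(1, 873846)) = Rational(18190, 10161) ≈ 1.7902)
Add(Function('h')(2165, -1492), g) = Add(Add(-1269, Mul(-219, -1492), Mul(Rational(-116, 105), 2165)), Rational(18190, 10161)) = Add(Add(-1269, 326748, Rational(-50228, 21)), Rational(18190, 10161)) = Add(Rational(6784831, 21), Rational(18190, 10161)) = Rational(22980349927, 71127)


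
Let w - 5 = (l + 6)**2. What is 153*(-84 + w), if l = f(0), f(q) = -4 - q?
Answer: -11475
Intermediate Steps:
l = -4 (l = -4 - 1*0 = -4 + 0 = -4)
w = 9 (w = 5 + (-4 + 6)**2 = 5 + 2**2 = 5 + 4 = 9)
153*(-84 + w) = 153*(-84 + 9) = 153*(-75) = -11475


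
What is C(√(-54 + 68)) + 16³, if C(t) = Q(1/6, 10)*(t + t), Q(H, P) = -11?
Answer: 4096 - 22*√14 ≈ 4013.7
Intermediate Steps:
C(t) = -22*t (C(t) = -11*(t + t) = -22*t)
C(√(-54 + 68)) + 16³ = -22*√(-54 + 68) + 16³ = -22*√14 + 4096 = 4096 - 22*√14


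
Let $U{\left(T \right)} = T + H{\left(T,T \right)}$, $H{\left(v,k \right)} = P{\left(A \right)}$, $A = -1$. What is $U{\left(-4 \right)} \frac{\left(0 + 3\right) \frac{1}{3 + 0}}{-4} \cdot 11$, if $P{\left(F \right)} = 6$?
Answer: $- \frac{11}{2} \approx -5.5$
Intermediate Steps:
$H{\left(v,k \right)} = 6$
$U{\left(T \right)} = 6 + T$ ($U{\left(T \right)} = T + 6 = 6 + T$)
$U{\left(-4 \right)} \frac{\left(0 + 3\right) \frac{1}{3 + 0}}{-4} \cdot 11 = \left(6 - 4\right) \frac{\left(0 + 3\right) \frac{1}{3 + 0}}{-4} \cdot 11 = 2 \cdot \frac{3}{3} \left(- \frac{1}{4}\right) 11 = 2 \cdot 3 \cdot \frac{1}{3} \left(- \frac{1}{4}\right) 11 = 2 \cdot 1 \left(- \frac{1}{4}\right) 11 = 2 \left(- \frac{1}{4}\right) 11 = \left(- \frac{1}{2}\right) 11 = - \frac{11}{2}$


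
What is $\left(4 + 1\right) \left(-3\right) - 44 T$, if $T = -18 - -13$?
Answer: $205$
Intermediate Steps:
$T = -5$ ($T = -18 + 13 = -5$)
$\left(4 + 1\right) \left(-3\right) - 44 T = \left(4 + 1\right) \left(-3\right) - -220 = 5 \left(-3\right) + 220 = -15 + 220 = 205$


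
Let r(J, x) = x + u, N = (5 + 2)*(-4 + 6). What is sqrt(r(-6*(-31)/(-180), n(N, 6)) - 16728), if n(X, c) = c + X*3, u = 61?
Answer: I*sqrt(16619) ≈ 128.91*I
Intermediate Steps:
N = 14 (N = 7*2 = 14)
n(X, c) = c + 3*X
r(J, x) = 61 + x (r(J, x) = x + 61 = 61 + x)
sqrt(r(-6*(-31)/(-180), n(N, 6)) - 16728) = sqrt((61 + (6 + 3*14)) - 16728) = sqrt((61 + (6 + 42)) - 16728) = sqrt((61 + 48) - 16728) = sqrt(109 - 16728) = sqrt(-16619) = I*sqrt(16619)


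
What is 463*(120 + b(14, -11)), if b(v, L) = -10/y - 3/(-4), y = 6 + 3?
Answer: 1994141/36 ≈ 55393.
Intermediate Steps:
y = 9
b(v, L) = -13/36 (b(v, L) = -10/9 - 3/(-4) = -10*1/9 - 3*(-1/4) = -10/9 + 3/4 = -13/36)
463*(120 + b(14, -11)) = 463*(120 - 13/36) = 463*(4307/36) = 1994141/36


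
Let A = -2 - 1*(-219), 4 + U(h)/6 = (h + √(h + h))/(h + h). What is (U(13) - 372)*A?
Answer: -85281 + 651*√26/13 ≈ -85026.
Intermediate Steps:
U(h) = -24 + 3*(h + √2*√h)/h (U(h) = -24 + 6*((h + √(h + h))/(h + h)) = -24 + 6*((h + √(2*h))/((2*h))) = -24 + 6*((h + √2*√h)*(1/(2*h))) = -24 + 6*((h + √2*√h)/(2*h)) = -24 + 3*(h + √2*√h)/h)
A = 217 (A = -2 + 219 = 217)
(U(13) - 372)*A = ((-21 + 3*√2/√13) - 372)*217 = ((-21 + 3*√2*(√13/13)) - 372)*217 = ((-21 + 3*√26/13) - 372)*217 = (-393 + 3*√26/13)*217 = -85281 + 651*√26/13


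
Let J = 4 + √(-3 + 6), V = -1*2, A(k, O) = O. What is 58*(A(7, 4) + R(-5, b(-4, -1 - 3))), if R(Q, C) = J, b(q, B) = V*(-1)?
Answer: 464 + 58*√3 ≈ 564.46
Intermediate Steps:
V = -2
b(q, B) = 2 (b(q, B) = -2*(-1) = 2)
J = 4 + √3 ≈ 5.7320
R(Q, C) = 4 + √3
58*(A(7, 4) + R(-5, b(-4, -1 - 3))) = 58*(4 + (4 + √3)) = 58*(8 + √3) = 464 + 58*√3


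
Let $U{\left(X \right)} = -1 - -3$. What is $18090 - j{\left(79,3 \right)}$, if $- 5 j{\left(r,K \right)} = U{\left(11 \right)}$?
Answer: $\frac{90452}{5} \approx 18090.0$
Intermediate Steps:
$U{\left(X \right)} = 2$ ($U{\left(X \right)} = -1 + 3 = 2$)
$j{\left(r,K \right)} = - \frac{2}{5}$ ($j{\left(r,K \right)} = \left(- \frac{1}{5}\right) 2 = - \frac{2}{5}$)
$18090 - j{\left(79,3 \right)} = 18090 - - \frac{2}{5} = 18090 + \frac{2}{5} = \frac{90452}{5}$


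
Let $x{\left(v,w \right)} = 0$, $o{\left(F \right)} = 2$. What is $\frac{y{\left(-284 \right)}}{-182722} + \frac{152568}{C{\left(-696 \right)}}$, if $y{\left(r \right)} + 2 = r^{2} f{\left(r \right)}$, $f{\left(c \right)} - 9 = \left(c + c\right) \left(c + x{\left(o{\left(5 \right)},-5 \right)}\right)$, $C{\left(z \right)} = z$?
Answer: $- \frac{189247627200}{2649469} \approx -71429.0$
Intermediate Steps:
$f{\left(c \right)} = 9 + 2 c^{2}$ ($f{\left(c \right)} = 9 + \left(c + c\right) \left(c + 0\right) = 9 + 2 c c = 9 + 2 c^{2}$)
$y{\left(r \right)} = -2 + r^{2} \left(9 + 2 r^{2}\right)$
$\frac{y{\left(-284 \right)}}{-182722} + \frac{152568}{C{\left(-696 \right)}} = \frac{-2 + \left(-284\right)^{2} \left(9 + 2 \left(-284\right)^{2}\right)}{-182722} + \frac{152568}{-696} = \left(-2 + 80656 \left(9 + 2 \cdot 80656\right)\right) \left(- \frac{1}{182722}\right) + 152568 \left(- \frac{1}{696}\right) = \left(-2 + 80656 \left(9 + 161312\right)\right) \left(- \frac{1}{182722}\right) - \frac{6357}{29} = \left(-2 + 80656 \cdot 161321\right) \left(- \frac{1}{182722}\right) - \frac{6357}{29} = \left(-2 + 13011506576\right) \left(- \frac{1}{182722}\right) - \frac{6357}{29} = 13011506574 \left(- \frac{1}{182722}\right) - \frac{6357}{29} = - \frac{6505753287}{91361} - \frac{6357}{29} = - \frac{189247627200}{2649469}$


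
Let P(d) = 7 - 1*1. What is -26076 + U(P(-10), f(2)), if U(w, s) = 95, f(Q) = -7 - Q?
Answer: -25981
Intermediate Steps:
P(d) = 6 (P(d) = 7 - 1 = 6)
-26076 + U(P(-10), f(2)) = -26076 + 95 = -25981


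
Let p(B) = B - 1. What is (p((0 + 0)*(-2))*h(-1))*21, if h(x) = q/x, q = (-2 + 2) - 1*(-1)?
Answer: 21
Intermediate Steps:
q = 1 (q = 0 + 1 = 1)
p(B) = -1 + B
h(x) = 1/x
(p((0 + 0)*(-2))*h(-1))*21 = ((-1 + (0 + 0)*(-2))/(-1))*21 = ((-1 + 0*(-2))*(-1))*21 = ((-1 + 0)*(-1))*21 = -1*(-1)*21 = 1*21 = 21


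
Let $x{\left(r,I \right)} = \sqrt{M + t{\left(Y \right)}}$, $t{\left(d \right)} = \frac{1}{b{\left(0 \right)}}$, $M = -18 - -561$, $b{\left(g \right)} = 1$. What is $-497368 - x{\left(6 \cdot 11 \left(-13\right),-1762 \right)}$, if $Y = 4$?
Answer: $-497368 - 4 \sqrt{34} \approx -4.9739 \cdot 10^{5}$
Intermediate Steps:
$M = 543$ ($M = -18 + 561 = 543$)
$t{\left(d \right)} = 1$ ($t{\left(d \right)} = 1^{-1} = 1$)
$x{\left(r,I \right)} = 4 \sqrt{34}$ ($x{\left(r,I \right)} = \sqrt{543 + 1} = \sqrt{544} = 4 \sqrt{34}$)
$-497368 - x{\left(6 \cdot 11 \left(-13\right),-1762 \right)} = -497368 - 4 \sqrt{34}$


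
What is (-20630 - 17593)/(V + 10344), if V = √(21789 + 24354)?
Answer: -43930968/11883577 + 12741*√5127/11883577 ≈ -3.6200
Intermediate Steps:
V = 3*√5127 (V = √46143 = 3*√5127 ≈ 214.81)
(-20630 - 17593)/(V + 10344) = (-20630 - 17593)/(3*√5127 + 10344) = -38223/(10344 + 3*√5127)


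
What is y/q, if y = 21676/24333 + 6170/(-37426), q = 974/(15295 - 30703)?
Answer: -848866993944/73917416641 ≈ -11.484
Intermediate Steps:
q = -487/7704 (q = 974/(-15408) = 974*(-1/15408) = -487/7704 ≈ -0.063214)
y = 330555683/455343429 (y = 21676*(1/24333) + 6170*(-1/37426) = 21676/24333 - 3085/18713 = 330555683/455343429 ≈ 0.72595)
y/q = 330555683/(455343429*(-487/7704)) = (330555683/455343429)*(-7704/487) = -848866993944/73917416641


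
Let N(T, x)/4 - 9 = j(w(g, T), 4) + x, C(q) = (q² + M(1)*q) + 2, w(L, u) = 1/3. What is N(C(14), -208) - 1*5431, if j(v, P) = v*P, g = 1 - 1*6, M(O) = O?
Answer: -18665/3 ≈ -6221.7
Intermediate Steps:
g = -5 (g = 1 - 6 = -5)
w(L, u) = ⅓ (w(L, u) = 1*(⅓) = ⅓)
C(q) = 2 + q + q² (C(q) = (q² + 1*q) + 2 = (q² + q) + 2 = (q + q²) + 2 = 2 + q + q²)
j(v, P) = P*v
N(T, x) = 124/3 + 4*x (N(T, x) = 36 + 4*(4*(⅓) + x) = 36 + 4*(4/3 + x) = 36 + (16/3 + 4*x) = 124/3 + 4*x)
N(C(14), -208) - 1*5431 = (124/3 + 4*(-208)) - 1*5431 = (124/3 - 832) - 5431 = -2372/3 - 5431 = -18665/3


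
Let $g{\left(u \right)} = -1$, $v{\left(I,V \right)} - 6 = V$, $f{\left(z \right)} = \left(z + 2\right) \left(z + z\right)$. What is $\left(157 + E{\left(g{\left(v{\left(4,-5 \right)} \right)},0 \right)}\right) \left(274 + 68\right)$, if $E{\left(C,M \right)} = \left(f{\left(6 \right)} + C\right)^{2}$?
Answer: $3140244$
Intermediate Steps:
$f{\left(z \right)} = 2 z \left(2 + z\right)$ ($f{\left(z \right)} = \left(2 + z\right) 2 z = 2 z \left(2 + z\right)$)
$v{\left(I,V \right)} = 6 + V$
$E{\left(C,M \right)} = \left(96 + C\right)^{2}$ ($E{\left(C,M \right)} = \left(2 \cdot 6 \left(2 + 6\right) + C\right)^{2} = \left(2 \cdot 6 \cdot 8 + C\right)^{2} = \left(96 + C\right)^{2}$)
$\left(157 + E{\left(g{\left(v{\left(4,-5 \right)} \right)},0 \right)}\right) \left(274 + 68\right) = \left(157 + \left(96 - 1\right)^{2}\right) \left(274 + 68\right) = \left(157 + 95^{2}\right) 342 = \left(157 + 9025\right) 342 = 9182 \cdot 342 = 3140244$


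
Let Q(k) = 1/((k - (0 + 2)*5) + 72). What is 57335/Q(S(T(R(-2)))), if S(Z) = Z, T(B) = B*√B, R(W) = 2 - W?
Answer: 4013450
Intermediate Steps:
T(B) = B^(3/2)
Q(k) = 1/(62 + k) (Q(k) = 1/((k - 2*5) + 72) = 1/((k - 1*10) + 72) = 1/((k - 10) + 72) = 1/((-10 + k) + 72) = 1/(62 + k))
57335/Q(S(T(R(-2)))) = 57335/(1/(62 + (2 - 1*(-2))^(3/2))) = 57335/(1/(62 + (2 + 2)^(3/2))) = 57335/(1/(62 + 4^(3/2))) = 57335/(1/(62 + 8)) = 57335/(1/70) = 57335*70 = 4013450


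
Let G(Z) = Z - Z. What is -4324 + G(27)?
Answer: -4324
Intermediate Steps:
G(Z) = 0
-4324 + G(27) = -4324 + 0 = -4324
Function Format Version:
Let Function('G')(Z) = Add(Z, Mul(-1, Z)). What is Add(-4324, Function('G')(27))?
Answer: -4324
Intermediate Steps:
Function('G')(Z) = 0
Add(-4324, Function('G')(27)) = Add(-4324, 0) = -4324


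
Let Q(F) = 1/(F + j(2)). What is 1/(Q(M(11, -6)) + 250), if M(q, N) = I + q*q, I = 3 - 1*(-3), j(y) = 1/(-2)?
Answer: 253/63252 ≈ 0.0039999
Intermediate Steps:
j(y) = -½
I = 6 (I = 3 + 3 = 6)
M(q, N) = 6 + q² (M(q, N) = 6 + q*q = 6 + q²)
Q(F) = 1/(-½ + F) (Q(F) = 1/(F - ½) = 1/(-½ + F))
1/(Q(M(11, -6)) + 250) = 1/(2/(-1 + 2*(6 + 11²)) + 250) = 1/(2/(-1 + 2*(6 + 121)) + 250) = 1/(2/(-1 + 2*127) + 250) = 1/(2/(-1 + 254) + 250) = 1/(2/253 + 250) = 1/(63252/253) = 253/63252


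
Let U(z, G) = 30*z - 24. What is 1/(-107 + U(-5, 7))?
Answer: -1/281 ≈ -0.0035587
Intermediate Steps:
U(z, G) = -24 + 30*z
1/(-107 + U(-5, 7)) = 1/(-107 + (-24 + 30*(-5))) = 1/(-107 + (-24 - 150)) = 1/(-107 - 174) = 1/(-281) = -1/281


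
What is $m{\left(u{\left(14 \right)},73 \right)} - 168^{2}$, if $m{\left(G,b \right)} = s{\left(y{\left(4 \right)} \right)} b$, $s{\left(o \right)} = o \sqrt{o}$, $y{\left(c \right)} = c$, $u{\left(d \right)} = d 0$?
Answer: $-27640$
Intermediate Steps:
$u{\left(d \right)} = 0$
$s{\left(o \right)} = o^{\frac{3}{2}}$
$m{\left(G,b \right)} = 8 b$ ($m{\left(G,b \right)} = 4^{\frac{3}{2}} b = 8 b$)
$m{\left(u{\left(14 \right)},73 \right)} - 168^{2} = 8 \cdot 73 - 168^{2} = 584 - 28224 = -27640$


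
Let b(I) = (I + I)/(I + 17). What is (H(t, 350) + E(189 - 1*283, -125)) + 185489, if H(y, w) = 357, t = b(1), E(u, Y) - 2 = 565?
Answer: 186413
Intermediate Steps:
E(u, Y) = 567 (E(u, Y) = 2 + 565 = 567)
b(I) = 2*I/(17 + I) (b(I) = (2*I)/(17 + I) = 2*I/(17 + I))
t = 1/9 (t = 2*1/(17 + 1) = 2*1/18 = 2*1*(1/18) = 1/9 ≈ 0.11111)
(H(t, 350) + E(189 - 1*283, -125)) + 185489 = (357 + 567) + 185489 = 924 + 185489 = 186413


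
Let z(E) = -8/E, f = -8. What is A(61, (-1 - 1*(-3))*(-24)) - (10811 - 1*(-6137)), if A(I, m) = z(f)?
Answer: -16947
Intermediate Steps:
A(I, m) = 1 (A(I, m) = -8/(-8) = -8*(-1/8) = 1)
A(61, (-1 - 1*(-3))*(-24)) - (10811 - 1*(-6137)) = 1 - (10811 - 1*(-6137)) = 1 - (10811 + 6137) = 1 - 1*16948 = 1 - 16948 = -16947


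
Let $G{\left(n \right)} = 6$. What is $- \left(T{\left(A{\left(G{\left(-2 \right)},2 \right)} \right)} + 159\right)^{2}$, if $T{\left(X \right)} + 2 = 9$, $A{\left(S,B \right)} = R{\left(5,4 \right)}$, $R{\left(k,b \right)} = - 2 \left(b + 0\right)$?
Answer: $-27556$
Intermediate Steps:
$R{\left(k,b \right)} = - 2 b$
$A{\left(S,B \right)} = -8$ ($A{\left(S,B \right)} = \left(-2\right) 4 = -8$)
$T{\left(X \right)} = 7$ ($T{\left(X \right)} = -2 + 9 = 7$)
$- \left(T{\left(A{\left(G{\left(-2 \right)},2 \right)} \right)} + 159\right)^{2} = - \left(7 + 159\right)^{2} = - 166^{2} = \left(-1\right) 27556 = -27556$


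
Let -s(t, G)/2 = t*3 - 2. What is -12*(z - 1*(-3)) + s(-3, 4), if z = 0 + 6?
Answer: -86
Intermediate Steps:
z = 6
s(t, G) = 4 - 6*t (s(t, G) = -2*(t*3 - 2) = -2*(3*t - 2) = -2*(-2 + 3*t) = 4 - 6*t)
-12*(z - 1*(-3)) + s(-3, 4) = -12*(6 - 1*(-3)) + (4 - 6*(-3)) = -12*(6 + 3) + (4 + 18) = -12*9 + 22 = -108 + 22 = -86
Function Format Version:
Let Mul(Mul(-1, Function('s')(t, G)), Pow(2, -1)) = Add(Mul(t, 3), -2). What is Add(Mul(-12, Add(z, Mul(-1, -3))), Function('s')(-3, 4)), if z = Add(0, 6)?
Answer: -86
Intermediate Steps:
z = 6
Function('s')(t, G) = Add(4, Mul(-6, t)) (Function('s')(t, G) = Mul(-2, Add(Mul(t, 3), -2)) = Mul(-2, Add(Mul(3, t), -2)) = Mul(-2, Add(-2, Mul(3, t))) = Add(4, Mul(-6, t)))
Add(Mul(-12, Add(z, Mul(-1, -3))), Function('s')(-3, 4)) = Add(Mul(-12, Add(6, Mul(-1, -3))), Add(4, Mul(-6, -3))) = Add(Mul(-12, Add(6, 3)), Add(4, 18)) = Add(Mul(-12, 9), 22) = Add(-108, 22) = -86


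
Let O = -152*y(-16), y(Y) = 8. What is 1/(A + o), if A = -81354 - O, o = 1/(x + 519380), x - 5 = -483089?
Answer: -36296/2908688847 ≈ -1.2478e-5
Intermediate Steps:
x = -483084 (x = 5 - 483089 = -483084)
o = 1/36296 (o = 1/(-483084 + 519380) = 1/36296 ≈ 2.7551e-5)
O = -1216 (O = -152*8 = -1216)
A = -80138 (A = -81354 - 1*(-1216) = -81354 + 1216 = -80138)
1/(A + o) = 1/(-80138 + 1/36296) = 1/(-2908688847/36296) = -36296/2908688847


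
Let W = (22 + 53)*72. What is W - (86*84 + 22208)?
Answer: -24032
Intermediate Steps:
W = 5400 (W = 75*72 = 5400)
W - (86*84 + 22208) = 5400 - (86*84 + 22208) = 5400 - (7224 + 22208) = 5400 - 1*29432 = 5400 - 29432 = -24032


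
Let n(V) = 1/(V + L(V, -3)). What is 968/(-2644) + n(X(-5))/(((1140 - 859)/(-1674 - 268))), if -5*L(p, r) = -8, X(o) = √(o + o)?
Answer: 2*(-170005*√10 + 3481163*I)/(185741*(-8*I + 5*√10)) ≈ -1.2465 + 1.74*I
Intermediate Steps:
X(o) = √2*√o (X(o) = √(2*o) = √2*√o)
L(p, r) = 8/5 (L(p, r) = -⅕*(-8) = 8/5)
n(V) = 1/(8/5 + V) (n(V) = 1/(V + 8/5) = 1/(8/5 + V))
968/(-2644) + n(X(-5))/(((1140 - 859)/(-1674 - 268))) = 968/(-2644) + (5/(8 + 5*(√2*√(-5))))/(((1140 - 859)/(-1674 - 268))) = 968*(-1/2644) + (5/(8 + 5*(√2*(I*√5))))/((281/(-1942))) = -242/661 + (5/(8 + 5*(I*√10)))/((281*(-1/1942))) = -242/661 + (5/(8 + 5*I*√10))/(-281/1942) = -242/661 + (5/(8 + 5*I*√10))*(-1942/281) = -242/661 - 9710/(281*(8 + 5*I*√10))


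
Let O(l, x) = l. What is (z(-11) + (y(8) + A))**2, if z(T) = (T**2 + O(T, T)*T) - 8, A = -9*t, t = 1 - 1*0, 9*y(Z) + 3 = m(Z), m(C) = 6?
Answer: 456976/9 ≈ 50775.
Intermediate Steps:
y(Z) = 1/3 (y(Z) = -1/3 + (1/9)*6 = -1/3 + 2/3 = 1/3)
t = 1 (t = 1 + 0 = 1)
A = -9 (A = -9*1 = -9)
z(T) = -8 + 2*T**2 (z(T) = (T**2 + T*T) - 8 = (T**2 + T**2) - 8 = 2*T**2 - 8 = -8 + 2*T**2)
(z(-11) + (y(8) + A))**2 = ((-8 + 2*(-11)**2) + (1/3 - 9))**2 = ((-8 + 2*121) - 26/3)**2 = ((-8 + 242) - 26/3)**2 = (234 - 26/3)**2 = (676/3)**2 = 456976/9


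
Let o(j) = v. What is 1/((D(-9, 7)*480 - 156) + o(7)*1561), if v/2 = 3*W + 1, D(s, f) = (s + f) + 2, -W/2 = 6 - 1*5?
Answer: -1/15766 ≈ -6.3428e-5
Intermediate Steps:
W = -2 (W = -2*(6 - 1*5) = -2*(6 - 5) = -2*1 = -2)
D(s, f) = 2 + f + s (D(s, f) = (f + s) + 2 = 2 + f + s)
v = -10 (v = 2*(3*(-2) + 1) = 2*(-6 + 1) = 2*(-5) = -10)
o(j) = -10
1/((D(-9, 7)*480 - 156) + o(7)*1561) = 1/(((2 + 7 - 9)*480 - 156) - 10*1561) = 1/((0*480 - 156) - 15610) = 1/((0 - 156) - 15610) = 1/(-156 - 15610) = 1/(-15766) = -1/15766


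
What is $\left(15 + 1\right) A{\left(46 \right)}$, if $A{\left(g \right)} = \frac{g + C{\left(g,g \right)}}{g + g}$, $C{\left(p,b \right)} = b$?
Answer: $16$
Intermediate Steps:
$A{\left(g \right)} = 1$ ($A{\left(g \right)} = \frac{g + g}{g + g} = \frac{2 g}{2 g} = 2 g \frac{1}{2 g} = 1$)
$\left(15 + 1\right) A{\left(46 \right)} = \left(15 + 1\right) 1 = 16 \cdot 1 = 16$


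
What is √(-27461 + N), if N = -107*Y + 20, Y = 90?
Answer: 3*I*√4119 ≈ 192.54*I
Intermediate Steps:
N = -9610 (N = -107*90 + 20 = -9630 + 20 = -9610)
√(-27461 + N) = √(-27461 - 9610) = √(-37071) = 3*I*√4119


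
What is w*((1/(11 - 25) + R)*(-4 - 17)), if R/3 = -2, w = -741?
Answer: -188955/2 ≈ -94478.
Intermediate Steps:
R = -6 (R = 3*(-2) = -6)
w*((1/(11 - 25) + R)*(-4 - 17)) = -741*(1/(11 - 25) - 6)*(-4 - 17) = -741*(1/(-14) - 6)*(-21) = -741*(-1/14 - 6)*(-21) = -(-62985)*(-21)/14 = -741*255/2 = -188955/2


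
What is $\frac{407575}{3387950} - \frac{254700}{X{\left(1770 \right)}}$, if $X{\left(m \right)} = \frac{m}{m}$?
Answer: $- \frac{34516418297}{135518} \approx -2.547 \cdot 10^{5}$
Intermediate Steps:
$X{\left(m \right)} = 1$
$\frac{407575}{3387950} - \frac{254700}{X{\left(1770 \right)}} = \frac{407575}{3387950} - \frac{254700}{1} = 407575 \cdot \frac{1}{3387950} - 254700 = \frac{16303}{135518} - 254700 = - \frac{34516418297}{135518}$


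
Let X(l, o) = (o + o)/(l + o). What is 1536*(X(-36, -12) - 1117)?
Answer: -1714944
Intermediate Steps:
X(l, o) = 2*o/(l + o) (X(l, o) = (2*o)/(l + o) = 2*o/(l + o))
1536*(X(-36, -12) - 1117) = 1536*(2*(-12)/(-36 - 12) - 1117) = 1536*(2*(-12)/(-48) - 1117) = 1536*(2*(-12)*(-1/48) - 1117) = 1536*(1/2 - 1117) = 1536*(-2233/2) = -1714944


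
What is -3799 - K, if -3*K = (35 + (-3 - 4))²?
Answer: -10613/3 ≈ -3537.7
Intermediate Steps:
K = -784/3 (K = -(35 + (-3 - 4))²/3 = -(35 - 7)²/3 = -⅓*28² = -⅓*784 = -784/3 ≈ -261.33)
-3799 - K = -3799 - 1*(-784/3) = -3799 + 784/3 = -10613/3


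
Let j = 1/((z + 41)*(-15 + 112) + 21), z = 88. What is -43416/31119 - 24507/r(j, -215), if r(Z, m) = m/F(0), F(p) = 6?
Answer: 1522155186/2230195 ≈ 682.52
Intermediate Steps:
j = 1/12534 (j = 1/((88 + 41)*(-15 + 112) + 21) = 1/(129*97 + 21) = 1/(12513 + 21) = 1/12534 ≈ 7.9783e-5)
r(Z, m) = m/6
-43416/31119 - 24507/r(j, -215) = -43416/31119 - 24507/((⅙)*(-215)) = -43416*1/31119 - 24507/(-215/6) = -14472/10373 - 24507*(-6/215) = -14472/10373 + 147042/215 = 1522155186/2230195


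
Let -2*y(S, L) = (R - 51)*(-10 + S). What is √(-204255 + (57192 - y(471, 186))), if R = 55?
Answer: I*√146141 ≈ 382.28*I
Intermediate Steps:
y(S, L) = 20 - 2*S (y(S, L) = -(55 - 51)*(-10 + S)/2 = -2*(-10 + S) = -(-40 + 4*S)/2 = 20 - 2*S)
√(-204255 + (57192 - y(471, 186))) = √(-204255 + (57192 - (20 - 2*471))) = √(-204255 + (57192 - (20 - 942))) = √(-204255 + (57192 - 1*(-922))) = √(-204255 + (57192 + 922)) = √(-204255 + 58114) = √(-146141) = I*√146141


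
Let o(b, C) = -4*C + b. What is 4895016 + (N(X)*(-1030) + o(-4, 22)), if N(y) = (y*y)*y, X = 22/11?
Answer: 4886684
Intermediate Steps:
X = 2 (X = 22*(1/11) = 2)
N(y) = y³ (N(y) = y²*y = y³)
o(b, C) = b - 4*C
4895016 + (N(X)*(-1030) + o(-4, 22)) = 4895016 + (2³*(-1030) + (-4 - 4*22)) = 4895016 + (8*(-1030) + (-4 - 88)) = 4895016 + (-8240 - 92) = 4895016 - 8332 = 4886684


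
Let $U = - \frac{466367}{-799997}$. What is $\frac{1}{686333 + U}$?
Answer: $\frac{72727}{49914982488} \approx 1.457 \cdot 10^{-6}$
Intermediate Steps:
$U = \frac{42397}{72727}$ ($U = \left(-466367\right) \left(- \frac{1}{799997}\right) = \frac{42397}{72727} \approx 0.58296$)
$\frac{1}{686333 + U} = \frac{1}{686333 + \frac{42397}{72727}} = \frac{1}{\frac{49914982488}{72727}} = \frac{72727}{49914982488}$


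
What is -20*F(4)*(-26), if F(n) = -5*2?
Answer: -5200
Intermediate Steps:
F(n) = -10
-20*F(4)*(-26) = -20*(-10)*(-26) = 200*(-26) = -5200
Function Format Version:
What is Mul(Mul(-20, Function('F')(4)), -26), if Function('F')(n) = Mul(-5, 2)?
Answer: -5200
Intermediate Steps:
Function('F')(n) = -10
Mul(Mul(-20, Function('F')(4)), -26) = Mul(Mul(-20, -10), -26) = Mul(200, -26) = -5200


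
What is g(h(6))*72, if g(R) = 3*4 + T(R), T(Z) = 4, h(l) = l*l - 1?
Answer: 1152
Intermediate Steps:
h(l) = -1 + l² (h(l) = l² - 1 = -1 + l²)
g(R) = 16 (g(R) = 3*4 + 4 = 12 + 4 = 16)
g(h(6))*72 = 16*72 = 1152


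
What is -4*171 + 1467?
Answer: 783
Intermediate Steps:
-4*171 + 1467 = -684 + 1467 = 783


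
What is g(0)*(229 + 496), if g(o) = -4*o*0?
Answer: 0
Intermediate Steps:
g(o) = 0
g(0)*(229 + 496) = 0*(229 + 496) = 0*725 = 0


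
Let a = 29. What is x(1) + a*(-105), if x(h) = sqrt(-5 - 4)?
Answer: -3045 + 3*I ≈ -3045.0 + 3.0*I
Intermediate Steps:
x(h) = 3*I (x(h) = sqrt(-9) = 3*I)
x(1) + a*(-105) = 3*I + 29*(-105) = 3*I - 3045 = -3045 + 3*I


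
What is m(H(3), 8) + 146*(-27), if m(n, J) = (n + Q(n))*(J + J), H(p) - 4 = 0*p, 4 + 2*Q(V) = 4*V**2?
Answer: -3398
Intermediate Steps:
Q(V) = -2 + 2*V**2 (Q(V) = -2 + (4*V**2)/2 = -2 + 2*V**2)
H(p) = 4 (H(p) = 4 + 0*p = 4 + 0 = 4)
m(n, J) = 2*J*(-2 + n + 2*n**2) (m(n, J) = (n + (-2 + 2*n**2))*(J + J) = (-2 + n + 2*n**2)*(2*J) = 2*J*(-2 + n + 2*n**2))
m(H(3), 8) + 146*(-27) = 2*8*(-2 + 4 + 2*4**2) + 146*(-27) = 2*8*(-2 + 4 + 2*16) - 3942 = 2*8*(-2 + 4 + 32) - 3942 = 2*8*34 - 3942 = 544 - 3942 = -3398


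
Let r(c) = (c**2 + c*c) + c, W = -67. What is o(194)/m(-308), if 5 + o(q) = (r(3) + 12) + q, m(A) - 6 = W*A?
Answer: 111/10321 ≈ 0.010755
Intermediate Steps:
m(A) = 6 - 67*A
r(c) = c + 2*c**2 (r(c) = (c**2 + c**2) + c = 2*c**2 + c = c + 2*c**2)
o(q) = 28 + q (o(q) = -5 + ((3*(1 + 2*3) + 12) + q) = -5 + ((3*(1 + 6) + 12) + q) = -5 + ((3*7 + 12) + q) = -5 + ((21 + 12) + q) = -5 + (33 + q) = 28 + q)
o(194)/m(-308) = (28 + 194)/(6 - 67*(-308)) = 222/(6 + 20636) = 222/20642 = 222*(1/20642) = 111/10321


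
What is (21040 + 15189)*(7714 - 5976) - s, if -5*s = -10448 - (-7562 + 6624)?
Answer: 62964100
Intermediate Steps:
s = 1902 (s = -(-10448 - (-7562 + 6624))/5 = -(-10448 - 1*(-938))/5 = -(-10448 + 938)/5 = -1/5*(-9510) = 1902)
(21040 + 15189)*(7714 - 5976) - s = (21040 + 15189)*(7714 - 5976) - 1*1902 = 36229*1738 - 1902 = 62966002 - 1902 = 62964100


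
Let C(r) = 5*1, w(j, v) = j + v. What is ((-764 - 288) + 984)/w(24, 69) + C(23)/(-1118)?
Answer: -76489/103974 ≈ -0.73565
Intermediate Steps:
C(r) = 5
((-764 - 288) + 984)/w(24, 69) + C(23)/(-1118) = ((-764 - 288) + 984)/(24 + 69) + 5/(-1118) = (-1052 + 984)/93 + 5*(-1/1118) = -68*1/93 - 5/1118 = -68/93 - 5/1118 = -76489/103974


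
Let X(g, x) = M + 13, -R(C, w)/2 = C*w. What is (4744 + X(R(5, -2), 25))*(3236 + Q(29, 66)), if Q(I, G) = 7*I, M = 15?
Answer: 16410908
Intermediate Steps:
R(C, w) = -2*C*w
X(g, x) = 28 (X(g, x) = 15 + 13 = 28)
(4744 + X(R(5, -2), 25))*(3236 + Q(29, 66)) = (4744 + 28)*(3236 + 7*29) = 4772*(3236 + 203) = 4772*3439 = 16410908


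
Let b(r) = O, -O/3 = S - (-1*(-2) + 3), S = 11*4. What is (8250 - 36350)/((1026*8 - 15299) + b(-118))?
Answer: 7025/1802 ≈ 3.8984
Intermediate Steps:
S = 44
O = -117 (O = -3*(44 - (-1*(-2) + 3)) = -3*(44 - (2 + 3)) = -3*(44 - 1*5) = -3*(44 - 5) = -3*39 = -117)
b(r) = -117
(8250 - 36350)/((1026*8 - 15299) + b(-118)) = (8250 - 36350)/((1026*8 - 15299) - 117) = -28100/((8208 - 15299) - 117) = -28100/(-7091 - 117) = -28100/(-7208) = -28100*(-1/7208) = 7025/1802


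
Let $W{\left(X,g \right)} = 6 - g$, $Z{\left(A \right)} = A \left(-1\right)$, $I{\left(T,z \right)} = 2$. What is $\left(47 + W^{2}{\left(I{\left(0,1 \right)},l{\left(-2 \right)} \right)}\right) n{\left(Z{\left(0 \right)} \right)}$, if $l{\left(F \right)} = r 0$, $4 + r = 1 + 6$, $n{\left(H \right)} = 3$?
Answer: $249$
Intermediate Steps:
$Z{\left(A \right)} = - A$
$r = 3$ ($r = -4 + \left(1 + 6\right) = -4 + 7 = 3$)
$l{\left(F \right)} = 0$ ($l{\left(F \right)} = 3 \cdot 0 = 0$)
$\left(47 + W^{2}{\left(I{\left(0,1 \right)},l{\left(-2 \right)} \right)}\right) n{\left(Z{\left(0 \right)} \right)} = \left(47 + \left(6 - 0\right)^{2}\right) 3 = \left(47 + \left(6 + 0\right)^{2}\right) 3 = \left(47 + 6^{2}\right) 3 = \left(47 + 36\right) 3 = 83 \cdot 3 = 249$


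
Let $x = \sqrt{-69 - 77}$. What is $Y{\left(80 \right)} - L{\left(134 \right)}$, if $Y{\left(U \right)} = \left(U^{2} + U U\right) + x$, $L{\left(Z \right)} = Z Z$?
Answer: $-5156 + i \sqrt{146} \approx -5156.0 + 12.083 i$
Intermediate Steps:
$x = i \sqrt{146}$ ($x = \sqrt{-146} = i \sqrt{146} \approx 12.083 i$)
$L{\left(Z \right)} = Z^{2}$
$Y{\left(U \right)} = 2 U^{2} + i \sqrt{146}$ ($Y{\left(U \right)} = \left(U^{2} + U U\right) + i \sqrt{146} = \left(U^{2} + U^{2}\right) + i \sqrt{146} = 2 U^{2} + i \sqrt{146}$)
$Y{\left(80 \right)} - L{\left(134 \right)} = \left(2 \cdot 80^{2} + i \sqrt{146}\right) - 134^{2} = \left(2 \cdot 6400 + i \sqrt{146}\right) - 17956 = \left(12800 + i \sqrt{146}\right) - 17956 = -5156 + i \sqrt{146}$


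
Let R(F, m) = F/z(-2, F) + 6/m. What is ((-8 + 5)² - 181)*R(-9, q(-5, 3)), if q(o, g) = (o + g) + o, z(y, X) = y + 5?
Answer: 4644/7 ≈ 663.43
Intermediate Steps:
z(y, X) = 5 + y
q(o, g) = g + 2*o (q(o, g) = (g + o) + o = g + 2*o)
R(F, m) = 6/m + F/3 (R(F, m) = F/(5 - 2) + 6/m = F/3 + 6/m = 6/m + F/3)
((-8 + 5)² - 181)*R(-9, q(-5, 3)) = ((-8 + 5)² - 181)*(6/(3 + 2*(-5)) + (⅓)*(-9)) = ((-3)² - 181)*(6/(3 - 10) - 3) = (9 - 181)*(6/(-7) - 3) = -172*(6*(-⅐) - 3) = -172*(-6/7 - 3) = -172*(-27/7) = 4644/7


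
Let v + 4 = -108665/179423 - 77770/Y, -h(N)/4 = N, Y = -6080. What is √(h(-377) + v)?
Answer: √1127705601617510438/27272296 ≈ 38.938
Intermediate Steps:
h(N) = -4*N
v = 892947615/109089184 (v = -4 + (-108665/179423 - 77770/(-6080)) = -4 + (-108665*1/179423 - 77770*(-1/6080)) = -4 + (-108665/179423 + 7777/608) = -4 + 1329304351/109089184 = 892947615/109089184 ≈ 8.1855)
√(h(-377) + v) = √(-4*(-377) + 892947615/109089184) = √(1508 + 892947615/109089184) = √(165399437087/109089184) = √1127705601617510438/27272296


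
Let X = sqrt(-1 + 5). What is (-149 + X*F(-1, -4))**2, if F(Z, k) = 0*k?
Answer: 22201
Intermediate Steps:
F(Z, k) = 0
X = 2 (X = sqrt(4) = 2)
(-149 + X*F(-1, -4))**2 = (-149 + 2*0)**2 = (-149 + 0)**2 = (-149)**2 = 22201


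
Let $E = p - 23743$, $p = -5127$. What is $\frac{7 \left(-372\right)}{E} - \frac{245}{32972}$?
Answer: $\frac{39392969}{475950820} \approx 0.082767$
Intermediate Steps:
$E = -28870$ ($E = -5127 - 23743 = -28870$)
$\frac{7 \left(-372\right)}{E} - \frac{245}{32972} = \frac{7 \left(-372\right)}{-28870} - \frac{245}{32972} = \left(-2604\right) \left(- \frac{1}{28870}\right) - \frac{245}{32972} = \frac{1302}{14435} - \frac{245}{32972} = \frac{39392969}{475950820}$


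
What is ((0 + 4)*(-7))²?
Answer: 784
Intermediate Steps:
((0 + 4)*(-7))² = (4*(-7))² = (-28)² = 784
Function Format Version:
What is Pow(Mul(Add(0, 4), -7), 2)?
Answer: 784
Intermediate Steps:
Pow(Mul(Add(0, 4), -7), 2) = Pow(Mul(4, -7), 2) = Pow(-28, 2) = 784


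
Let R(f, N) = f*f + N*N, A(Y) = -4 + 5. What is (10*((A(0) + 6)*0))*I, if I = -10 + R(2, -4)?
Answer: 0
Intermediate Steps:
A(Y) = 1
R(f, N) = N² + f² (R(f, N) = f² + N² = N² + f²)
I = 10 (I = -10 + ((-4)² + 2²) = -10 + (16 + 4) = -10 + 20 = 10)
(10*((A(0) + 6)*0))*I = (10*((1 + 6)*0))*10 = (10*(7*0))*10 = (10*0)*10 = 0*10 = 0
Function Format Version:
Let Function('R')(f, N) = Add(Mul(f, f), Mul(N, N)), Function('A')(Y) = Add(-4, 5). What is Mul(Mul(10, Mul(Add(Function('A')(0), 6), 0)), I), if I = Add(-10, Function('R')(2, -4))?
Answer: 0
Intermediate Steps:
Function('A')(Y) = 1
Function('R')(f, N) = Add(Pow(N, 2), Pow(f, 2)) (Function('R')(f, N) = Add(Pow(f, 2), Pow(N, 2)) = Add(Pow(N, 2), Pow(f, 2)))
I = 10 (I = Add(-10, Add(Pow(-4, 2), Pow(2, 2))) = Add(-10, Add(16, 4)) = Add(-10, 20) = 10)
Mul(Mul(10, Mul(Add(Function('A')(0), 6), 0)), I) = Mul(Mul(10, Mul(Add(1, 6), 0)), 10) = Mul(Mul(10, Mul(7, 0)), 10) = Mul(Mul(10, 0), 10) = Mul(0, 10) = 0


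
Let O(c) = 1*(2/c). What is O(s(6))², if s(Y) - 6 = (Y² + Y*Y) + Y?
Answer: 1/1764 ≈ 0.00056689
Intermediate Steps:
s(Y) = 6 + Y + 2*Y² (s(Y) = 6 + ((Y² + Y*Y) + Y) = 6 + ((Y² + Y²) + Y) = 6 + (2*Y² + Y) = 6 + (Y + 2*Y²) = 6 + Y + 2*Y²)
O(c) = 2/c
O(s(6))² = (2/(6 + 6 + 2*6²))² = (2/(6 + 6 + 2*36))² = (2/(6 + 6 + 72))² = (2/84)² = (2*(1/84))² = (1/42)² = 1/1764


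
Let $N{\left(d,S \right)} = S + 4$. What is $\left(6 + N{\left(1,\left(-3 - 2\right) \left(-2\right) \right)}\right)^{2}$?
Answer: $400$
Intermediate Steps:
$N{\left(d,S \right)} = 4 + S$
$\left(6 + N{\left(1,\left(-3 - 2\right) \left(-2\right) \right)}\right)^{2} = \left(6 + \left(4 + \left(-3 - 2\right) \left(-2\right)\right)\right)^{2} = \left(6 + \left(4 - -10\right)\right)^{2} = \left(6 + \left(4 + 10\right)\right)^{2} = \left(6 + 14\right)^{2} = 20^{2} = 400$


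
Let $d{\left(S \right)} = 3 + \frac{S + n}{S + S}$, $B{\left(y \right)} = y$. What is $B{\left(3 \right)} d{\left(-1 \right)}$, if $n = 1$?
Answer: $9$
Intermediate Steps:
$d{\left(S \right)} = 3 + \frac{1 + S}{2 S}$ ($d{\left(S \right)} = 3 + \frac{S + 1}{S + S} = 3 + \frac{1 + S}{2 S}$)
$B{\left(3 \right)} d{\left(-1 \right)} = 3 \frac{1 + 7 \left(-1\right)}{2 \left(-1\right)} = 3 \cdot \frac{1}{2} \left(-1\right) \left(1 - 7\right) = 3 \cdot \frac{1}{2} \left(-1\right) \left(-6\right) = 3 \cdot 3 = 9$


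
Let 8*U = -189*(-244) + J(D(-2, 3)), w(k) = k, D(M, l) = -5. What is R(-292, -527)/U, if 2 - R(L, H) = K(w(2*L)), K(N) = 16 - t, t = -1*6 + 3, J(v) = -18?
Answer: -68/23049 ≈ -0.0029502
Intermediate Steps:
t = -3 (t = -6 + 3 = -3)
K(N) = 19 (K(N) = 16 - 1*(-3) = 16 + 3 = 19)
R(L, H) = -17 (R(L, H) = 2 - 1*19 = 2 - 19 = -17)
U = 23049/4 (U = (-189*(-244) - 18)/8 = (46116 - 18)/8 = (1/8)*46098 = 23049/4 ≈ 5762.3)
R(-292, -527)/U = -17/23049/4 = -17*4/23049 = -68/23049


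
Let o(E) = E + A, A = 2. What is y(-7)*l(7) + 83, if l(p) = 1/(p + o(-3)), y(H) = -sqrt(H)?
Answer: 83 - I*sqrt(7)/6 ≈ 83.0 - 0.44096*I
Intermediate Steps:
o(E) = 2 + E (o(E) = E + 2 = 2 + E)
l(p) = 1/(-1 + p) (l(p) = 1/(p + (2 - 3)) = 1/(p - 1) = 1/(-1 + p))
y(-7)*l(7) + 83 = (-sqrt(-7))/(-1 + 7) + 83 = -I*sqrt(7)/6 + 83 = 83 - I*sqrt(7)/6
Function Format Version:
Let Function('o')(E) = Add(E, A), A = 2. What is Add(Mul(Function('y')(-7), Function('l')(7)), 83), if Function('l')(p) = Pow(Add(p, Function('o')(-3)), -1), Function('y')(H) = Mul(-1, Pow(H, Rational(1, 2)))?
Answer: Add(83, Mul(Rational(-1, 6), I, Pow(7, Rational(1, 2)))) ≈ Add(83.000, Mul(-0.44096, I))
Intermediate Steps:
Function('o')(E) = Add(2, E) (Function('o')(E) = Add(E, 2) = Add(2, E))
Function('l')(p) = Pow(Add(-1, p), -1) (Function('l')(p) = Pow(Add(p, Add(2, -3)), -1) = Pow(Add(p, -1), -1) = Pow(Add(-1, p), -1))
Add(Mul(Function('y')(-7), Function('l')(7)), 83) = Add(Mul(Mul(-1, Pow(-7, Rational(1, 2))), Pow(Add(-1, 7), -1)), 83) = Add(Mul(Mul(-1, Mul(I, Pow(7, Rational(1, 2)))), Pow(6, -1)), 83) = Add(Mul(Mul(-1, I, Pow(7, Rational(1, 2))), Rational(1, 6)), 83) = Add(Mul(Rational(-1, 6), I, Pow(7, Rational(1, 2))), 83) = Add(83, Mul(Rational(-1, 6), I, Pow(7, Rational(1, 2))))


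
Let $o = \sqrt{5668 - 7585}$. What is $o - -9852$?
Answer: $9852 + 3 i \sqrt{213} \approx 9852.0 + 43.784 i$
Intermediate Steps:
$o = 3 i \sqrt{213}$ ($o = \sqrt{-1917} = 3 i \sqrt{213} \approx 43.784 i$)
$o - -9852 = 3 i \sqrt{213} - -9852 = 3 i \sqrt{213} + 9852 = 9852 + 3 i \sqrt{213}$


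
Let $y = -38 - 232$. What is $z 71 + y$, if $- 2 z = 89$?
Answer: $- \frac{6859}{2} \approx -3429.5$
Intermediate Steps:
$z = - \frac{89}{2}$ ($z = \left(- \frac{1}{2}\right) 89 = - \frac{89}{2} \approx -44.5$)
$y = -270$ ($y = -38 - 232 = -270$)
$z 71 + y = \left(- \frac{89}{2}\right) 71 - 270 = - \frac{6319}{2} - 270 = - \frac{6859}{2}$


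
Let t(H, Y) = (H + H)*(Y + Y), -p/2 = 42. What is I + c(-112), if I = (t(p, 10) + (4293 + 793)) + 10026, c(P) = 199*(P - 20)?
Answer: -14516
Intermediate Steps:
p = -84 (p = -2*42 = -84)
t(H, Y) = 4*H*Y (t(H, Y) = (2*H)*(2*Y) = 4*H*Y)
c(P) = -3980 + 199*P (c(P) = 199*(-20 + P) = -3980 + 199*P)
I = 11752 (I = (4*(-84)*10 + (4293 + 793)) + 10026 = (-3360 + 5086) + 10026 = 1726 + 10026 = 11752)
I + c(-112) = 11752 + (-3980 + 199*(-112)) = 11752 + (-3980 - 22288) = 11752 - 26268 = -14516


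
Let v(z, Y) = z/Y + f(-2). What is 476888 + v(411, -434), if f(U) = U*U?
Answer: 206970717/434 ≈ 4.7689e+5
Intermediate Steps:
f(U) = U**2
v(z, Y) = 4 + z/Y (v(z, Y) = z/Y + (-2)**2 = z/Y + 4 = 4 + z/Y)
476888 + v(411, -434) = 476888 + (4 + 411/(-434)) = 476888 + (4 + 411*(-1/434)) = 476888 + (4 - 411/434) = 476888 + 1325/434 = 206970717/434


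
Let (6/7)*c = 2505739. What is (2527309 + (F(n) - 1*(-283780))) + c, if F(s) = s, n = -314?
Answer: 34404823/6 ≈ 5.7341e+6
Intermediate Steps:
c = 17540173/6 (c = (7/6)*2505739 = 17540173/6 ≈ 2.9234e+6)
(2527309 + (F(n) - 1*(-283780))) + c = (2527309 + (-314 - 1*(-283780))) + 17540173/6 = (2527309 + (-314 + 283780)) + 17540173/6 = (2527309 + 283466) + 17540173/6 = 2810775 + 17540173/6 = 34404823/6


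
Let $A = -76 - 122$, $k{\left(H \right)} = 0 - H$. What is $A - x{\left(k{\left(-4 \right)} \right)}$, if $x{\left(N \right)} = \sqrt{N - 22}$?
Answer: $-198 - 3 i \sqrt{2} \approx -198.0 - 4.2426 i$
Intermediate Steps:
$k{\left(H \right)} = - H$
$x{\left(N \right)} = \sqrt{-22 + N}$
$A = -198$ ($A = -76 - 122 = -198$)
$A - x{\left(k{\left(-4 \right)} \right)} = -198 - \sqrt{-22 - -4} = -198 - \sqrt{-22 + 4} = -198 - \sqrt{-18} = -198 - 3 i \sqrt{2}$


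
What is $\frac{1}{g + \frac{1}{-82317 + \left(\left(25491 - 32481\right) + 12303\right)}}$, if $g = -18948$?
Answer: $- \frac{77004}{1459071793} \approx -5.2776 \cdot 10^{-5}$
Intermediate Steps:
$\frac{1}{g + \frac{1}{-82317 + \left(\left(25491 - 32481\right) + 12303\right)}} = \frac{1}{-18948 + \frac{1}{-82317 + \left(\left(25491 - 32481\right) + 12303\right)}} = \frac{1}{-18948 + \frac{1}{-82317 + \left(-6990 + 12303\right)}} = \frac{1}{-18948 + \frac{1}{-82317 + 5313}} = \frac{1}{-18948 + \frac{1}{-77004}} = \frac{1}{-18948 - \frac{1}{77004}} = \frac{1}{- \frac{1459071793}{77004}} = - \frac{77004}{1459071793}$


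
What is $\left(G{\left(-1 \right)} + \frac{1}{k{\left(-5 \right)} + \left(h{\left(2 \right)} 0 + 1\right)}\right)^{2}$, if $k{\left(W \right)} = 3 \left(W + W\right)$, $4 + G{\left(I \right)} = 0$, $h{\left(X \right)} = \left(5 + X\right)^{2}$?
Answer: $\frac{13689}{841} \approx 16.277$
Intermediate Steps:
$G{\left(I \right)} = -4$ ($G{\left(I \right)} = -4 + 0 = -4$)
$k{\left(W \right)} = 6 W$ ($k{\left(W \right)} = 3 \cdot 2 W = 6 W$)
$\left(G{\left(-1 \right)} + \frac{1}{k{\left(-5 \right)} + \left(h{\left(2 \right)} 0 + 1\right)}\right)^{2} = \left(-4 + \frac{1}{6 \left(-5\right) + \left(\left(5 + 2\right)^{2} \cdot 0 + 1\right)}\right)^{2} = \left(-4 + \frac{1}{-30 + \left(7^{2} \cdot 0 + 1\right)}\right)^{2} = \left(-4 + \frac{1}{-30 + \left(49 \cdot 0 + 1\right)}\right)^{2} = \left(-4 + \frac{1}{-30 + \left(0 + 1\right)}\right)^{2} = \left(-4 + \frac{1}{-30 + 1}\right)^{2} = \left(-4 + \frac{1}{-29}\right)^{2} = \left(-4 - \frac{1}{29}\right)^{2} = \left(- \frac{117}{29}\right)^{2} = \frac{13689}{841}$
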